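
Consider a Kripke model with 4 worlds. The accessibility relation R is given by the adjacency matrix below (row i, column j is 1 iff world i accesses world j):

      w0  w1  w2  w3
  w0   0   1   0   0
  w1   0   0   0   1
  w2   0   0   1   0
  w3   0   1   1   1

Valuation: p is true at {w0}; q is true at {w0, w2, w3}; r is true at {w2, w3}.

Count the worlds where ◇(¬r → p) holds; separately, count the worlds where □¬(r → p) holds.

3 and 2

For ◇(¬r → p):
w0: successors {w1}; ¬r → p there: w1:F. ✗
w1: successors {w3}; ¬r → p there: w3:T. ✓
w2: successors {w2}; ¬r → p there: w2:T. ✓
w3: successors {w1, w2, w3}; ¬r → p there: w1:F, w2:T, w3:T. ✓
— 3 worlds.
For □¬(r → p):
w0: successors {w1}; ¬(r → p) there: w1:F. ✗
w1: successors {w3}; ¬(r → p) there: w3:T. ✓
w2: successors {w2}; ¬(r → p) there: w2:T. ✓
w3: successors {w1, w2, w3}; ¬(r → p) there: w1:F, w2:T, w3:T. ✗
— 2 worlds.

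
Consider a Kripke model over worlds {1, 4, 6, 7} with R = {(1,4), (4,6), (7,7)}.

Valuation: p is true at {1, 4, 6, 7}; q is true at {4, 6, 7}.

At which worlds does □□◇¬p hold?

1: successors {4}; □◇¬p there: 4:F. ✗
4: successors {6}; □◇¬p there: 6:T. ✓
6: no successors, so □□◇¬p holds vacuously. ✓
7: successors {7}; □◇¬p there: 7:F. ✗

{4, 6}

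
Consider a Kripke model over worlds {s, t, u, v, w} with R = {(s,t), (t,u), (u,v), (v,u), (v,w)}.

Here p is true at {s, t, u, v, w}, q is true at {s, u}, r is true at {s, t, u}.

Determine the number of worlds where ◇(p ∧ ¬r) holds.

s: successors {t}; p ∧ ¬r there: t:F. ✗
t: successors {u}; p ∧ ¬r there: u:F. ✗
u: successors {v}; p ∧ ¬r there: v:T. ✓
v: successors {u, w}; p ∧ ¬r there: u:F, w:T. ✓
w: no successors, so ◇(p ∧ ¬r) fails. ✗
Satisfying worlds: {u, v}.

2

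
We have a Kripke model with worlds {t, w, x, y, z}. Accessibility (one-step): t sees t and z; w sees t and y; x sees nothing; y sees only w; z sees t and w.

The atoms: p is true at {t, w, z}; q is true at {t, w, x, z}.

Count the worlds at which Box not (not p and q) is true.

5

t: successors {t, z}; not (not p and q) there: t:T, z:T. ✓
w: successors {t, y}; not (not p and q) there: t:T, y:T. ✓
x: no successors, so Box not (not p and q) holds vacuously. ✓
y: successors {w}; not (not p and q) there: w:T. ✓
z: successors {t, w}; not (not p and q) there: t:T, w:T. ✓
Satisfying worlds: {t, w, x, y, z}.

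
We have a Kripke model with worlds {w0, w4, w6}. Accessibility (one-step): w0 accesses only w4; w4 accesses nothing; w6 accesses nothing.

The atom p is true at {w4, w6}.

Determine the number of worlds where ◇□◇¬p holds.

1

w0: successors {w4}; □◇¬p there: w4:T. ✓
w4: no successors, so ◇□◇¬p fails. ✗
w6: no successors, so ◇□◇¬p fails. ✗
Satisfying worlds: {w0}.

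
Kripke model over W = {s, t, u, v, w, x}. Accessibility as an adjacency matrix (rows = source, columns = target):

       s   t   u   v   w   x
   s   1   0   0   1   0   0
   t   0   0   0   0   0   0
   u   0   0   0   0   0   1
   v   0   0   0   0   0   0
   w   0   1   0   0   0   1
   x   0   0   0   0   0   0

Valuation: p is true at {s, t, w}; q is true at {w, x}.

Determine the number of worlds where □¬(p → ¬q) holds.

3

s: successors {s, v}; ¬(p → ¬q) there: s:F, v:F. ✗
t: no successors, so □¬(p → ¬q) holds vacuously. ✓
u: successors {x}; ¬(p → ¬q) there: x:F. ✗
v: no successors, so □¬(p → ¬q) holds vacuously. ✓
w: successors {t, x}; ¬(p → ¬q) there: t:F, x:F. ✗
x: no successors, so □¬(p → ¬q) holds vacuously. ✓
Satisfying worlds: {t, v, x}.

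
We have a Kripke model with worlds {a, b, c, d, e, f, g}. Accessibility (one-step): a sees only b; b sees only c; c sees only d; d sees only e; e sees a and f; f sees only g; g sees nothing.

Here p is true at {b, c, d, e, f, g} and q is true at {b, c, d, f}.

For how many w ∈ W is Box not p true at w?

1

a: successors {b}; not p there: b:F. ✗
b: successors {c}; not p there: c:F. ✗
c: successors {d}; not p there: d:F. ✗
d: successors {e}; not p there: e:F. ✗
e: successors {a, f}; not p there: a:T, f:F. ✗
f: successors {g}; not p there: g:F. ✗
g: no successors, so Box not p holds vacuously. ✓
Satisfying worlds: {g}.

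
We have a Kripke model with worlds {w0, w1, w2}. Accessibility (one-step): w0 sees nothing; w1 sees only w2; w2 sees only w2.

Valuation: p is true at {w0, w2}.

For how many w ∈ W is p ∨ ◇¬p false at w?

1

w0: p is T, ◇¬p is F. ✓
w1: p is F, ◇¬p is F. ✗
w2: p is T, ◇¬p is F. ✓
Satisfying worlds: {w0, w2}.
So p ∨ ◇¬p fails at the other 1 world.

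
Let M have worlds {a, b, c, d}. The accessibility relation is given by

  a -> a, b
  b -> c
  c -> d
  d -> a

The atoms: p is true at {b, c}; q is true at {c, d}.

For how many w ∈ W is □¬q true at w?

a: successors {a, b}; ¬q there: a:T, b:T. ✓
b: successors {c}; ¬q there: c:F. ✗
c: successors {d}; ¬q there: d:F. ✗
d: successors {a}; ¬q there: a:T. ✓
Satisfying worlds: {a, d}.

2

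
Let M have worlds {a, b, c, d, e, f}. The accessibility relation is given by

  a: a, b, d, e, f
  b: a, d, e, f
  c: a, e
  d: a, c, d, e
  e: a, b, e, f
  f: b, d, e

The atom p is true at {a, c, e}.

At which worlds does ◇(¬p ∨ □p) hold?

a: successors {a, b, d, e, f}; ¬p ∨ □p there: a:F, b:T, d:T, e:F, f:T. ✓
b: successors {a, d, e, f}; ¬p ∨ □p there: a:F, d:T, e:F, f:T. ✓
c: successors {a, e}; ¬p ∨ □p there: a:F, e:F. ✗
d: successors {a, c, d, e}; ¬p ∨ □p there: a:F, c:T, d:T, e:F. ✓
e: successors {a, b, e, f}; ¬p ∨ □p there: a:F, b:T, e:F, f:T. ✓
f: successors {b, d, e}; ¬p ∨ □p there: b:T, d:T, e:F. ✓

{a, b, d, e, f}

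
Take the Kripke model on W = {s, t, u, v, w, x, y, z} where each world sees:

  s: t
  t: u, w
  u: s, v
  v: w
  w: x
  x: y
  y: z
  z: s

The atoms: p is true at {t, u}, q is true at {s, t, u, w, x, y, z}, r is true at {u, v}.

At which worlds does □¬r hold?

{s, v, w, x, y, z}

s: successors {t}; ¬r there: t:T. ✓
t: successors {u, w}; ¬r there: u:F, w:T. ✗
u: successors {s, v}; ¬r there: s:T, v:F. ✗
v: successors {w}; ¬r there: w:T. ✓
w: successors {x}; ¬r there: x:T. ✓
x: successors {y}; ¬r there: y:T. ✓
y: successors {z}; ¬r there: z:T. ✓
z: successors {s}; ¬r there: s:T. ✓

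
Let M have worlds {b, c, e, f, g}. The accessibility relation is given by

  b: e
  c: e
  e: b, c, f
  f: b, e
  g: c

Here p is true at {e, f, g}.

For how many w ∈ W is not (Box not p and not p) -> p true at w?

b: not (Box not p and not p) is T, p is F. ✗
c: not (Box not p and not p) is T, p is F. ✗
e: not (Box not p and not p) is T, p is T. ✓
f: not (Box not p and not p) is T, p is T. ✓
g: not (Box not p and not p) is T, p is T. ✓
Satisfying worlds: {e, f, g}.

3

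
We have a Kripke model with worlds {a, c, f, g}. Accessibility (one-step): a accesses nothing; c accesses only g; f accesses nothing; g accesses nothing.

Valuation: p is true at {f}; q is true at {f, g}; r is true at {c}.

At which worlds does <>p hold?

∅

a: no successors, so <>p fails. ✗
c: successors {g}; p there: g:F. ✗
f: no successors, so <>p fails. ✗
g: no successors, so <>p fails. ✗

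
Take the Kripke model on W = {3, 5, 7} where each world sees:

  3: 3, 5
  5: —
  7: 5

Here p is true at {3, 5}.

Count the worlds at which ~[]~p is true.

2

3: []~p is F. ✓
5: []~p is T. ✗
7: []~p is F. ✓
Satisfying worlds: {3, 7}.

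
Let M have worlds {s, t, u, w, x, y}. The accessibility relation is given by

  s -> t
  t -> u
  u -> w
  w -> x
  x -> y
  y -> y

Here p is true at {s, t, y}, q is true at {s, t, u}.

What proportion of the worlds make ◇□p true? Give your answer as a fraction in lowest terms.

1/2

s: successors {t}; □p there: t:F. ✗
t: successors {u}; □p there: u:F. ✗
u: successors {w}; □p there: w:F. ✗
w: successors {x}; □p there: x:T. ✓
x: successors {y}; □p there: y:T. ✓
y: successors {y}; □p there: y:T. ✓
That's 3 of 6 worlds, so 3/6 = 1/2.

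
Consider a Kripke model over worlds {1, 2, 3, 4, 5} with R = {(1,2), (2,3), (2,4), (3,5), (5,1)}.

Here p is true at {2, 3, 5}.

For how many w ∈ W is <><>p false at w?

2

1: successors {2}; <>p there: 2:T. ✓
2: successors {3, 4}; <>p there: 3:T, 4:F. ✓
3: successors {5}; <>p there: 5:F. ✗
4: no successors, so <><>p fails. ✗
5: successors {1}; <>p there: 1:T. ✓
Satisfying worlds: {1, 2, 5}.
So <><>p fails at the other 2 worlds.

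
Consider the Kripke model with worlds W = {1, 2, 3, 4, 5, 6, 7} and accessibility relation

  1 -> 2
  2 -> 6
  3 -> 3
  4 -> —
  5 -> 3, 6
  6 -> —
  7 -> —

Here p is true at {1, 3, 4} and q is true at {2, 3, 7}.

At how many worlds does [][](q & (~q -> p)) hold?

1: successors {2}; [](q & (~q -> p)) there: 2:F. ✗
2: successors {6}; [](q & (~q -> p)) there: 6:T. ✓
3: successors {3}; [](q & (~q -> p)) there: 3:T. ✓
4: no successors, so [][](q & (~q -> p)) holds vacuously. ✓
5: successors {3, 6}; [](q & (~q -> p)) there: 3:T, 6:T. ✓
6: no successors, so [][](q & (~q -> p)) holds vacuously. ✓
7: no successors, so [][](q & (~q -> p)) holds vacuously. ✓
Satisfying worlds: {2, 3, 4, 5, 6, 7}.

6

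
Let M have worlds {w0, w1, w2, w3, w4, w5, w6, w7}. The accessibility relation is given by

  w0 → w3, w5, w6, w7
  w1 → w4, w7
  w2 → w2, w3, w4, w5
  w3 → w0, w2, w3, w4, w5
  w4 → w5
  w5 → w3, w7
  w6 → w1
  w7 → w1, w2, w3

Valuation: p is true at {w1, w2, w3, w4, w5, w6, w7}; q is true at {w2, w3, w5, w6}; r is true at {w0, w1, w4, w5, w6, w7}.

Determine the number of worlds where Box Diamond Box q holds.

2

w0: successors {w3, w5, w6, w7}; Diamond Box q there: w3:T, w5:F, w6:F, w7:F. ✗
w1: successors {w4, w7}; Diamond Box q there: w4:F, w7:F. ✗
w2: successors {w2, w3, w4, w5}; Diamond Box q there: w2:T, w3:T, w4:F, w5:F. ✗
w3: successors {w0, w2, w3, w4, w5}; Diamond Box q there: w0:F, w2:T, w3:T, w4:F, w5:F. ✗
w4: successors {w5}; Diamond Box q there: w5:F. ✗
w5: successors {w3, w7}; Diamond Box q there: w3:T, w7:F. ✗
w6: successors {w1}; Diamond Box q there: w1:T. ✓
w7: successors {w1, w2, w3}; Diamond Box q there: w1:T, w2:T, w3:T. ✓
Satisfying worlds: {w6, w7}.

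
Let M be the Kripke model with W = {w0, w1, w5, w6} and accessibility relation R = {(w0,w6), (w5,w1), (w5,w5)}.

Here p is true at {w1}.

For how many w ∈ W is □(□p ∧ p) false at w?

w0: successors {w6}; □p ∧ p there: w6:F. ✗
w1: no successors, so □(□p ∧ p) holds vacuously. ✓
w5: successors {w1, w5}; □p ∧ p there: w1:T, w5:F. ✗
w6: no successors, so □(□p ∧ p) holds vacuously. ✓
Satisfying worlds: {w1, w6}.
So □(□p ∧ p) fails at the other 2 worlds.

2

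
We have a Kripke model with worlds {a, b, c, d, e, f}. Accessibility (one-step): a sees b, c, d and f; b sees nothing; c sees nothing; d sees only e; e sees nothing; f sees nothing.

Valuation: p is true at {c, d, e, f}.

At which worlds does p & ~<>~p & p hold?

{c, d, e, f}

a: p & ~<>~p is F, p is F. ✗
b: p & ~<>~p is F, p is F. ✗
c: p & ~<>~p is T, p is T. ✓
d: p & ~<>~p is T, p is T. ✓
e: p & ~<>~p is T, p is T. ✓
f: p & ~<>~p is T, p is T. ✓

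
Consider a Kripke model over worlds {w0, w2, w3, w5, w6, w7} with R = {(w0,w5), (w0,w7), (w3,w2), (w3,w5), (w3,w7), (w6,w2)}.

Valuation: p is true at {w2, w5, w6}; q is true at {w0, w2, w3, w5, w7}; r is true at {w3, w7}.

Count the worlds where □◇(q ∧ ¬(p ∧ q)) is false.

3

w0: successors {w5, w7}; ◇(q ∧ ¬(p ∧ q)) there: w5:F, w7:F. ✗
w2: no successors, so □◇(q ∧ ¬(p ∧ q)) holds vacuously. ✓
w3: successors {w2, w5, w7}; ◇(q ∧ ¬(p ∧ q)) there: w2:F, w5:F, w7:F. ✗
w5: no successors, so □◇(q ∧ ¬(p ∧ q)) holds vacuously. ✓
w6: successors {w2}; ◇(q ∧ ¬(p ∧ q)) there: w2:F. ✗
w7: no successors, so □◇(q ∧ ¬(p ∧ q)) holds vacuously. ✓
Satisfying worlds: {w2, w5, w7}.
So □◇(q ∧ ¬(p ∧ q)) fails at the other 3 worlds.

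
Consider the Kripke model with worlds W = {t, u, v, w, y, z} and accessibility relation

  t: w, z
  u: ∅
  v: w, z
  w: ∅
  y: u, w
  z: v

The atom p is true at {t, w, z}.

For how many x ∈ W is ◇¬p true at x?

2

t: successors {w, z}; ¬p there: w:F, z:F. ✗
u: no successors, so ◇¬p fails. ✗
v: successors {w, z}; ¬p there: w:F, z:F. ✗
w: no successors, so ◇¬p fails. ✗
y: successors {u, w}; ¬p there: u:T, w:F. ✓
z: successors {v}; ¬p there: v:T. ✓
Satisfying worlds: {y, z}.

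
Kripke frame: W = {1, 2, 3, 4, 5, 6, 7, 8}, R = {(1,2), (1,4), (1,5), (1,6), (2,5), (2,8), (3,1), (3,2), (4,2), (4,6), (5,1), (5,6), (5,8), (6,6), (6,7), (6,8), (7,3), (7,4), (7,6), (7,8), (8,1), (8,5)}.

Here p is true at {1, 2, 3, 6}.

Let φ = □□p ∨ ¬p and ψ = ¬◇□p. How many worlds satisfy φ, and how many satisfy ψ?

For □□p ∨ ¬p:
1: □□p is F, ¬p is F. ✗
2: □□p is F, ¬p is F. ✗
3: □□p is F, ¬p is F. ✗
4: □□p is F, ¬p is T. ✓
5: □□p is F, ¬p is T. ✓
6: □□p is F, ¬p is F. ✗
7: □□p is F, ¬p is T. ✓
8: □□p is F, ¬p is T. ✓
— 4 worlds.
For ¬◇□p:
1: ◇□p is T. ✗
2: ◇□p is F. ✓
3: ◇□p is F. ✓
4: ◇□p is F. ✓
5: ◇□p is F. ✓
6: ◇□p is F. ✓
7: ◇□p is T. ✗
8: ◇□p is F. ✓
— 6 worlds.

4 and 6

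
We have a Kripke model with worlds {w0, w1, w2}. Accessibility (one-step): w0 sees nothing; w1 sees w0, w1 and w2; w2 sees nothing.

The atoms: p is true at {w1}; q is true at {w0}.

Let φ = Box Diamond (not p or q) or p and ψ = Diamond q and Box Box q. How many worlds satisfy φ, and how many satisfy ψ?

3 and 0

For Box Diamond (not p or q) or p:
w0: Box Diamond (not p or q) is T, p is F. ✓
w1: Box Diamond (not p or q) is F, p is T. ✓
w2: Box Diamond (not p or q) is T, p is F. ✓
— 3 worlds.
For Diamond q and Box Box q:
w0: Diamond q is F, Box Box q is T. ✗
w1: Diamond q is T, Box Box q is F. ✗
w2: Diamond q is F, Box Box q is T. ✗
— 0 worlds.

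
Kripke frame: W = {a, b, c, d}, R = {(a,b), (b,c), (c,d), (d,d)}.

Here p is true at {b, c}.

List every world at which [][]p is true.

a: successors {b}; []p there: b:T. ✓
b: successors {c}; []p there: c:F. ✗
c: successors {d}; []p there: d:F. ✗
d: successors {d}; []p there: d:F. ✗

{a}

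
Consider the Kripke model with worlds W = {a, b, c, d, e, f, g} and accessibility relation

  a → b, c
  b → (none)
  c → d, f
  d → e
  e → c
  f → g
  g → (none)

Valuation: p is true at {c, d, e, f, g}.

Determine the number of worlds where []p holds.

a: successors {b, c}; p there: b:F, c:T. ✗
b: no successors, so []p holds vacuously. ✓
c: successors {d, f}; p there: d:T, f:T. ✓
d: successors {e}; p there: e:T. ✓
e: successors {c}; p there: c:T. ✓
f: successors {g}; p there: g:T. ✓
g: no successors, so []p holds vacuously. ✓
Satisfying worlds: {b, c, d, e, f, g}.

6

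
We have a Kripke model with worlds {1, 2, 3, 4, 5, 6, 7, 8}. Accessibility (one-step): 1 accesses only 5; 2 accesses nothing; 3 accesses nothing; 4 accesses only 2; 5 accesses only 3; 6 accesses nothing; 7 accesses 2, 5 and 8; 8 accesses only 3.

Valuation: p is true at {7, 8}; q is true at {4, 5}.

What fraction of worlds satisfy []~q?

3/4

1: successors {5}; ~q there: 5:F. ✗
2: no successors, so []~q holds vacuously. ✓
3: no successors, so []~q holds vacuously. ✓
4: successors {2}; ~q there: 2:T. ✓
5: successors {3}; ~q there: 3:T. ✓
6: no successors, so []~q holds vacuously. ✓
7: successors {2, 5, 8}; ~q there: 2:T, 5:F, 8:T. ✗
8: successors {3}; ~q there: 3:T. ✓
That's 6 of 8 worlds, so 6/8 = 3/4.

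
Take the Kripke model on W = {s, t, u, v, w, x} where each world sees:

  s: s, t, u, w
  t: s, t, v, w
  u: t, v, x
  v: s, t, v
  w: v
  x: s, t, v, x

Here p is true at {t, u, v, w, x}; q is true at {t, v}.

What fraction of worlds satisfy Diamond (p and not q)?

2/3

s: successors {s, t, u, w}; p and not q there: s:F, t:F, u:T, w:T. ✓
t: successors {s, t, v, w}; p and not q there: s:F, t:F, v:F, w:T. ✓
u: successors {t, v, x}; p and not q there: t:F, v:F, x:T. ✓
v: successors {s, t, v}; p and not q there: s:F, t:F, v:F. ✗
w: successors {v}; p and not q there: v:F. ✗
x: successors {s, t, v, x}; p and not q there: s:F, t:F, v:F, x:T. ✓
That's 4 of 6 worlds, so 4/6 = 2/3.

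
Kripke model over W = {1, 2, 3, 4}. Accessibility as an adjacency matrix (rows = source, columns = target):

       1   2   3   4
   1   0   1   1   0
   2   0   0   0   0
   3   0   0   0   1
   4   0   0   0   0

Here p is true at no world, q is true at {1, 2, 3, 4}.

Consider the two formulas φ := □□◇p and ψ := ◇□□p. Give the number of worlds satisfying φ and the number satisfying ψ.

3 and 2

For □□◇p:
1: successors {2, 3}; □◇p there: 2:T, 3:F. ✗
2: no successors, so □□◇p holds vacuously. ✓
3: successors {4}; □◇p there: 4:T. ✓
4: no successors, so □□◇p holds vacuously. ✓
— 3 worlds.
For ◇□□p:
1: successors {2, 3}; □□p there: 2:T, 3:T. ✓
2: no successors, so ◇□□p fails. ✗
3: successors {4}; □□p there: 4:T. ✓
4: no successors, so ◇□□p fails. ✗
— 2 worlds.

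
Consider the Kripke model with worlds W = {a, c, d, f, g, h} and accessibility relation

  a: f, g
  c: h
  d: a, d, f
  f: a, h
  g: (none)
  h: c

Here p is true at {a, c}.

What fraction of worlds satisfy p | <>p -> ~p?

a: p | <>p is T, ~p is F. ✗
c: p | <>p is T, ~p is F. ✗
d: p | <>p is T, ~p is T. ✓
f: p | <>p is T, ~p is T. ✓
g: p | <>p is F, ~p is T. ✓
h: p | <>p is T, ~p is T. ✓
That's 4 of 6 worlds, so 4/6 = 2/3.

2/3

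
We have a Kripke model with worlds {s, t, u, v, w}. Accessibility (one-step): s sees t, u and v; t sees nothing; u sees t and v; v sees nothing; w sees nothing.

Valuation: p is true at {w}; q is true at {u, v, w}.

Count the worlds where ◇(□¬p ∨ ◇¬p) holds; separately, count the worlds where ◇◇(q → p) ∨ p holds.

2 and 2

For ◇(□¬p ∨ ◇¬p):
s: successors {t, u, v}; □¬p ∨ ◇¬p there: t:T, u:T, v:T. ✓
t: no successors, so ◇(□¬p ∨ ◇¬p) fails. ✗
u: successors {t, v}; □¬p ∨ ◇¬p there: t:T, v:T. ✓
v: no successors, so ◇(□¬p ∨ ◇¬p) fails. ✗
w: no successors, so ◇(□¬p ∨ ◇¬p) fails. ✗
— 2 worlds.
For ◇◇(q → p) ∨ p:
s: ◇◇(q → p) is T, p is F. ✓
t: ◇◇(q → p) is F, p is F. ✗
u: ◇◇(q → p) is F, p is F. ✗
v: ◇◇(q → p) is F, p is F. ✗
w: ◇◇(q → p) is F, p is T. ✓
— 2 worlds.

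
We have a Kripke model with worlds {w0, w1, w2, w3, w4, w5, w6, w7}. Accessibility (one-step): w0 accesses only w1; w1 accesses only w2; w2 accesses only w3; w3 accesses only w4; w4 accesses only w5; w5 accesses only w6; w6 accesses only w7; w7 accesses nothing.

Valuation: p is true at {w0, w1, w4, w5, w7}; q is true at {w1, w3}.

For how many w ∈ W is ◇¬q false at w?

w0: successors {w1}; ¬q there: w1:F. ✗
w1: successors {w2}; ¬q there: w2:T. ✓
w2: successors {w3}; ¬q there: w3:F. ✗
w3: successors {w4}; ¬q there: w4:T. ✓
w4: successors {w5}; ¬q there: w5:T. ✓
w5: successors {w6}; ¬q there: w6:T. ✓
w6: successors {w7}; ¬q there: w7:T. ✓
w7: no successors, so ◇¬q fails. ✗
Satisfying worlds: {w1, w3, w4, w5, w6}.
So ◇¬q fails at the other 3 worlds.

3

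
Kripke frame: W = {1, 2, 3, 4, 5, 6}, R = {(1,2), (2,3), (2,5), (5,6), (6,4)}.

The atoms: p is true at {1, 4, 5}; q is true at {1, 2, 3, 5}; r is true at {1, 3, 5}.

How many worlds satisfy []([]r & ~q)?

1: successors {2}; []r & ~q there: 2:F. ✗
2: successors {3, 5}; []r & ~q there: 3:F, 5:F. ✗
3: no successors, so []([]r & ~q) holds vacuously. ✓
4: no successors, so []([]r & ~q) holds vacuously. ✓
5: successors {6}; []r & ~q there: 6:F. ✗
6: successors {4}; []r & ~q there: 4:T. ✓
Satisfying worlds: {3, 4, 6}.

3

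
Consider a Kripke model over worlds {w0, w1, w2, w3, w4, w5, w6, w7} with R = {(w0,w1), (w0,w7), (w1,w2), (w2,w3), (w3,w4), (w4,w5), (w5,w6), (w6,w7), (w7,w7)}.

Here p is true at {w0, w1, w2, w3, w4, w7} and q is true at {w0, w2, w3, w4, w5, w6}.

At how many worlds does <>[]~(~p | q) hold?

w0: successors {w1, w7}; []~(~p | q) there: w1:F, w7:T. ✓
w1: successors {w2}; []~(~p | q) there: w2:F. ✗
w2: successors {w3}; []~(~p | q) there: w3:F. ✗
w3: successors {w4}; []~(~p | q) there: w4:F. ✗
w4: successors {w5}; []~(~p | q) there: w5:F. ✗
w5: successors {w6}; []~(~p | q) there: w6:T. ✓
w6: successors {w7}; []~(~p | q) there: w7:T. ✓
w7: successors {w7}; []~(~p | q) there: w7:T. ✓
Satisfying worlds: {w0, w5, w6, w7}.

4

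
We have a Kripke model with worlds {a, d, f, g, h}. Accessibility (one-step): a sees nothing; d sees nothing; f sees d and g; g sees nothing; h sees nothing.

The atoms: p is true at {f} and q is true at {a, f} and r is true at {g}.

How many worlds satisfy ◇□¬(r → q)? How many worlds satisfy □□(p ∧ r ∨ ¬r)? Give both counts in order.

For ◇□¬(r → q):
a: no successors, so ◇□¬(r → q) fails. ✗
d: no successors, so ◇□¬(r → q) fails. ✗
f: successors {d, g}; □¬(r → q) there: d:T, g:T. ✓
g: no successors, so ◇□¬(r → q) fails. ✗
h: no successors, so ◇□¬(r → q) fails. ✗
— 1 world.
For □□(p ∧ r ∨ ¬r):
a: no successors, so □□(p ∧ r ∨ ¬r) holds vacuously. ✓
d: no successors, so □□(p ∧ r ∨ ¬r) holds vacuously. ✓
f: successors {d, g}; □(p ∧ r ∨ ¬r) there: d:T, g:T. ✓
g: no successors, so □□(p ∧ r ∨ ¬r) holds vacuously. ✓
h: no successors, so □□(p ∧ r ∨ ¬r) holds vacuously. ✓
— 5 worlds.

1 and 5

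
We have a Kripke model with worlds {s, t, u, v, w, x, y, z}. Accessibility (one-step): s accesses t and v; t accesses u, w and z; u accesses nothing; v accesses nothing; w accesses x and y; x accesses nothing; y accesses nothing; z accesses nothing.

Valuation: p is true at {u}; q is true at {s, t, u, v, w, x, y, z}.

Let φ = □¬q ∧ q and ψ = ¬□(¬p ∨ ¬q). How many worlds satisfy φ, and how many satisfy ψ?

For □¬q ∧ q:
s: □¬q is F, q is T. ✗
t: □¬q is F, q is T. ✗
u: □¬q is T, q is T. ✓
v: □¬q is T, q is T. ✓
w: □¬q is F, q is T. ✗
x: □¬q is T, q is T. ✓
y: □¬q is T, q is T. ✓
z: □¬q is T, q is T. ✓
— 5 worlds.
For ¬□(¬p ∨ ¬q):
s: □(¬p ∨ ¬q) is T. ✗
t: □(¬p ∨ ¬q) is F. ✓
u: □(¬p ∨ ¬q) is T. ✗
v: □(¬p ∨ ¬q) is T. ✗
w: □(¬p ∨ ¬q) is T. ✗
x: □(¬p ∨ ¬q) is T. ✗
y: □(¬p ∨ ¬q) is T. ✗
z: □(¬p ∨ ¬q) is T. ✗
— 1 world.

5 and 1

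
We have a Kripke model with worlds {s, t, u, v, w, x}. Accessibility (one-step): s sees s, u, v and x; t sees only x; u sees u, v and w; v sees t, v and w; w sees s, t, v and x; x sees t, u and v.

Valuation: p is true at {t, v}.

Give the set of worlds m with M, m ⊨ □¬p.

s: successors {s, u, v, x}; ¬p there: s:T, u:T, v:F, x:T. ✗
t: successors {x}; ¬p there: x:T. ✓
u: successors {u, v, w}; ¬p there: u:T, v:F, w:T. ✗
v: successors {t, v, w}; ¬p there: t:F, v:F, w:T. ✗
w: successors {s, t, v, x}; ¬p there: s:T, t:F, v:F, x:T. ✗
x: successors {t, u, v}; ¬p there: t:F, u:T, v:F. ✗

{t}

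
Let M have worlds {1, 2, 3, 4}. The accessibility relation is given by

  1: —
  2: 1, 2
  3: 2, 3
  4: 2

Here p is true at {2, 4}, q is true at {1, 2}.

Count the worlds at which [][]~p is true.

1: no successors, so [][]~p holds vacuously. ✓
2: successors {1, 2}; []~p there: 1:T, 2:F. ✗
3: successors {2, 3}; []~p there: 2:F, 3:F. ✗
4: successors {2}; []~p there: 2:F. ✗
Satisfying worlds: {1}.

1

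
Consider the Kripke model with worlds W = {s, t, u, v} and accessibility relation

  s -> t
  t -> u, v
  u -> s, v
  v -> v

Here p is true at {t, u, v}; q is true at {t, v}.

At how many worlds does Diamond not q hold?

2

s: successors {t}; not q there: t:F. ✗
t: successors {u, v}; not q there: u:T, v:F. ✓
u: successors {s, v}; not q there: s:T, v:F. ✓
v: successors {v}; not q there: v:F. ✗
Satisfying worlds: {t, u}.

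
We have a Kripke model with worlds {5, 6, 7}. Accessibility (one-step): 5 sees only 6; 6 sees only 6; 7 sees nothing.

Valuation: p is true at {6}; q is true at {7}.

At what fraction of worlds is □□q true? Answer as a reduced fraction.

5: successors {6}; □q there: 6:F. ✗
6: successors {6}; □q there: 6:F. ✗
7: no successors, so □□q holds vacuously. ✓
That's 1 of 3 worlds, so 1/3.

1/3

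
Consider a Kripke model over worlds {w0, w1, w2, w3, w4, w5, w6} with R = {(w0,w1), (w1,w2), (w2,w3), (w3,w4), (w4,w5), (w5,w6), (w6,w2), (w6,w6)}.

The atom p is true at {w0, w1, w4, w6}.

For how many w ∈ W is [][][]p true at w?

2

w0: successors {w1}; [][]p there: w1:F. ✗
w1: successors {w2}; [][]p there: w2:T. ✓
w2: successors {w3}; [][]p there: w3:F. ✗
w3: successors {w4}; [][]p there: w4:T. ✓
w4: successors {w5}; [][]p there: w5:F. ✗
w5: successors {w6}; [][]p there: w6:F. ✗
w6: successors {w2, w6}; [][]p there: w2:T, w6:F. ✗
Satisfying worlds: {w1, w3}.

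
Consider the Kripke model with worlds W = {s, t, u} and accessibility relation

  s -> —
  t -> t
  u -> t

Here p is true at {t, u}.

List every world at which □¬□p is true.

{s}

s: no successors, so □¬□p holds vacuously. ✓
t: successors {t}; ¬□p there: t:F. ✗
u: successors {t}; ¬□p there: t:F. ✗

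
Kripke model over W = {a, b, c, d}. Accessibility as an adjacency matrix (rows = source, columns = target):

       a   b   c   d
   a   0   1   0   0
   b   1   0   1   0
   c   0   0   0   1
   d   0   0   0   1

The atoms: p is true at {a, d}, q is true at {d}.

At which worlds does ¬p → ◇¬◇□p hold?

a: ¬p is F, ◇¬◇□p is F. ✓
b: ¬p is T, ◇¬◇□p is T. ✓
c: ¬p is T, ◇¬◇□p is F. ✗
d: ¬p is F, ◇¬◇□p is F. ✓

{a, b, d}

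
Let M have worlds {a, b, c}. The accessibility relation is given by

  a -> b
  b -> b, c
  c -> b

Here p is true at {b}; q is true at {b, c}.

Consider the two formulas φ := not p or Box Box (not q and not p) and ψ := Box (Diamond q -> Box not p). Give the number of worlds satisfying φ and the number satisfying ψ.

For not p or Box Box (not q and not p):
a: not p is T, Box Box (not q and not p) is F. ✓
b: not p is F, Box Box (not q and not p) is F. ✗
c: not p is T, Box Box (not q and not p) is F. ✓
— 2 worlds.
For Box (Diamond q -> Box not p):
a: successors {b}; Diamond q -> Box not p there: b:F. ✗
b: successors {b, c}; Diamond q -> Box not p there: b:F, c:F. ✗
c: successors {b}; Diamond q -> Box not p there: b:F. ✗
— 0 worlds.

2 and 0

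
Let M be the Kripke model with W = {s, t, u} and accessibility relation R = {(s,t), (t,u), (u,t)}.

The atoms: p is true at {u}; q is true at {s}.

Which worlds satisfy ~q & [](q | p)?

{t}

s: ~q is F, [](q | p) is F. ✗
t: ~q is T, [](q | p) is T. ✓
u: ~q is T, [](q | p) is F. ✗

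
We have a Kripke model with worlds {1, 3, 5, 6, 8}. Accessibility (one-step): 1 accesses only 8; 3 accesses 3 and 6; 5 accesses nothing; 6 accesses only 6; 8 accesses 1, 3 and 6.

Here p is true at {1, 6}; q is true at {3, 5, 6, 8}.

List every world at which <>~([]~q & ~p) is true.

1: successors {8}; ~([]~q & ~p) there: 8:T. ✓
3: successors {3, 6}; ~([]~q & ~p) there: 3:T, 6:T. ✓
5: no successors, so <>~([]~q & ~p) fails. ✗
6: successors {6}; ~([]~q & ~p) there: 6:T. ✓
8: successors {1, 3, 6}; ~([]~q & ~p) there: 1:T, 3:T, 6:T. ✓

{1, 3, 6, 8}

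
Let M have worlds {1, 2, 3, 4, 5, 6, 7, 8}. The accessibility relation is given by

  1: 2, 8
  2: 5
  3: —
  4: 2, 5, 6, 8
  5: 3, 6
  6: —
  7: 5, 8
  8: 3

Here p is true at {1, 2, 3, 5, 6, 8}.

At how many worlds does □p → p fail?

1: □p is T, p is T. ✓
2: □p is T, p is T. ✓
3: □p is T, p is T. ✓
4: □p is T, p is F. ✗
5: □p is T, p is T. ✓
6: □p is T, p is T. ✓
7: □p is T, p is F. ✗
8: □p is T, p is T. ✓
Satisfying worlds: {1, 2, 3, 5, 6, 8}.
So □p → p fails at the other 2 worlds.

2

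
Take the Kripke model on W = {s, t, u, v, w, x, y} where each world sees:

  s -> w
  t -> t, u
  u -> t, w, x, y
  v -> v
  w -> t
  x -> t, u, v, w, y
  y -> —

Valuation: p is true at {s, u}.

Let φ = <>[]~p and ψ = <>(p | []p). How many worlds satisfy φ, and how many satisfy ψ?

For <>[]~p:
s: successors {w}; []~p there: w:T. ✓
t: successors {t, u}; []~p there: t:F, u:T. ✓
u: successors {t, w, x, y}; []~p there: t:F, w:T, x:F, y:T. ✓
v: successors {v}; []~p there: v:T. ✓
w: successors {t}; []~p there: t:F. ✗
x: successors {t, u, v, w, y}; []~p there: t:F, u:T, v:T, w:T, y:T. ✓
y: no successors, so <>[]~p fails. ✗
— 5 worlds.
For <>(p | []p):
s: successors {w}; p | []p there: w:F. ✗
t: successors {t, u}; p | []p there: t:F, u:T. ✓
u: successors {t, w, x, y}; p | []p there: t:F, w:F, x:F, y:T. ✓
v: successors {v}; p | []p there: v:F. ✗
w: successors {t}; p | []p there: t:F. ✗
x: successors {t, u, v, w, y}; p | []p there: t:F, u:T, v:F, w:F, y:T. ✓
y: no successors, so <>(p | []p) fails. ✗
— 3 worlds.

5 and 3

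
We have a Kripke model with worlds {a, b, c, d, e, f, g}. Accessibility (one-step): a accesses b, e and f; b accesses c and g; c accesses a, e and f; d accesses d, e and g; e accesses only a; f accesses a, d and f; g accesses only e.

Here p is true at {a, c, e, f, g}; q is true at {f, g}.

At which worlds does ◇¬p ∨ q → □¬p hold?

{b, c, e}

a: ◇¬p ∨ q is T, □¬p is F. ✗
b: ◇¬p ∨ q is F, □¬p is F. ✓
c: ◇¬p ∨ q is F, □¬p is F. ✓
d: ◇¬p ∨ q is T, □¬p is F. ✗
e: ◇¬p ∨ q is F, □¬p is F. ✓
f: ◇¬p ∨ q is T, □¬p is F. ✗
g: ◇¬p ∨ q is T, □¬p is F. ✗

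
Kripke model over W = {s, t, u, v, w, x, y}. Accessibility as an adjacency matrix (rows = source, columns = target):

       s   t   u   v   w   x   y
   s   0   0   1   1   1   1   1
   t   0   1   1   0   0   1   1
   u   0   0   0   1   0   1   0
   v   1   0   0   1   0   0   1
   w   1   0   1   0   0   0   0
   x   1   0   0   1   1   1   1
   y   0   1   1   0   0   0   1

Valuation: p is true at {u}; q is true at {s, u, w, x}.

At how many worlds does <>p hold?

4

s: successors {u, v, w, x, y}; p there: u:T, v:F, w:F, x:F, y:F. ✓
t: successors {t, u, x, y}; p there: t:F, u:T, x:F, y:F. ✓
u: successors {v, x}; p there: v:F, x:F. ✗
v: successors {s, v, y}; p there: s:F, v:F, y:F. ✗
w: successors {s, u}; p there: s:F, u:T. ✓
x: successors {s, v, w, x, y}; p there: s:F, v:F, w:F, x:F, y:F. ✗
y: successors {t, u, y}; p there: t:F, u:T, y:F. ✓
Satisfying worlds: {s, t, w, y}.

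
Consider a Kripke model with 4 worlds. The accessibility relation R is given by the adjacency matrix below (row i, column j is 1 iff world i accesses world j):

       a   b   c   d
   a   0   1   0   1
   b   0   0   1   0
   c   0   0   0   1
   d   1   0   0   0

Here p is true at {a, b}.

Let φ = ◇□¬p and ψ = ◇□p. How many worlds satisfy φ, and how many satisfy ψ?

For ◇□¬p:
a: successors {b, d}; □¬p there: b:T, d:F. ✓
b: successors {c}; □¬p there: c:T. ✓
c: successors {d}; □¬p there: d:F. ✗
d: successors {a}; □¬p there: a:F. ✗
— 2 worlds.
For ◇□p:
a: successors {b, d}; □p there: b:F, d:T. ✓
b: successors {c}; □p there: c:F. ✗
c: successors {d}; □p there: d:T. ✓
d: successors {a}; □p there: a:F. ✗
— 2 worlds.

2 and 2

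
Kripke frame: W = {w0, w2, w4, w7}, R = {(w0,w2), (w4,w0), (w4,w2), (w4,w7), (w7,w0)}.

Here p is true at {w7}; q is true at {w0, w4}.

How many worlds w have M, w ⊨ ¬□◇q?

w0: □◇q is F. ✓
w2: □◇q is T. ✗
w4: □◇q is F. ✓
w7: □◇q is F. ✓
Satisfying worlds: {w0, w4, w7}.

3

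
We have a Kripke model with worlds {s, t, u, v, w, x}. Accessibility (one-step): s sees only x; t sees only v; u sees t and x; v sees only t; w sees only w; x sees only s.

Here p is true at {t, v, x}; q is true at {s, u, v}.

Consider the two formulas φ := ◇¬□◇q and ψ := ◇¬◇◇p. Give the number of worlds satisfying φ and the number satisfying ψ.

For ◇¬□◇q:
s: successors {x}; ¬□◇q there: x:T. ✓
t: successors {v}; ¬□◇q there: v:F. ✗
u: successors {t, x}; ¬□◇q there: t:T, x:T. ✓
v: successors {t}; ¬□◇q there: t:T. ✓
w: successors {w}; ¬□◇q there: w:T. ✓
x: successors {s}; ¬□◇q there: s:F. ✗
— 4 worlds.
For ◇¬◇◇p:
s: successors {x}; ¬◇◇p there: x:F. ✗
t: successors {v}; ¬◇◇p there: v:F. ✗
u: successors {t, x}; ¬◇◇p there: t:F, x:F. ✗
v: successors {t}; ¬◇◇p there: t:F. ✗
w: successors {w}; ¬◇◇p there: w:T. ✓
x: successors {s}; ¬◇◇p there: s:T. ✓
— 2 worlds.

4 and 2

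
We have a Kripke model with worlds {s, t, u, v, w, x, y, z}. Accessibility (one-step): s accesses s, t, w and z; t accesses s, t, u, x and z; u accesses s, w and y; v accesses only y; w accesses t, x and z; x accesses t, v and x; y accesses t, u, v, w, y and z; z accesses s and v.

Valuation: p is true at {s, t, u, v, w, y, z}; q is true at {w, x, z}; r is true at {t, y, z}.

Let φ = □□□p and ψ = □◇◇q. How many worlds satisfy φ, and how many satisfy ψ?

0 and 8

For □□□p:
s: successors {s, t, w, z}; □□p there: s:F, t:F, w:F, z:T. ✗
t: successors {s, t, u, x, z}; □□p there: s:F, t:F, u:F, x:F, z:T. ✗
u: successors {s, w, y}; □□p there: s:F, w:F, y:F. ✗
v: successors {y}; □□p there: y:F. ✗
w: successors {t, x, z}; □□p there: t:F, x:F, z:T. ✗
x: successors {t, v, x}; □□p there: t:F, v:T, x:F. ✗
y: successors {t, u, v, w, y, z}; □□p there: t:F, u:F, v:T, w:F, y:F, z:T. ✗
z: successors {s, v}; □□p there: s:F, v:T. ✗
— 0 worlds.
For □◇◇q:
s: successors {s, t, w, z}; ◇◇q there: s:T, t:T, w:T, z:T. ✓
t: successors {s, t, u, x, z}; ◇◇q there: s:T, t:T, u:T, x:T, z:T. ✓
u: successors {s, w, y}; ◇◇q there: s:T, w:T, y:T. ✓
v: successors {y}; ◇◇q there: y:T. ✓
w: successors {t, x, z}; ◇◇q there: t:T, x:T, z:T. ✓
x: successors {t, v, x}; ◇◇q there: t:T, v:T, x:T. ✓
y: successors {t, u, v, w, y, z}; ◇◇q there: t:T, u:T, v:T, w:T, y:T, z:T. ✓
z: successors {s, v}; ◇◇q there: s:T, v:T. ✓
— 8 worlds.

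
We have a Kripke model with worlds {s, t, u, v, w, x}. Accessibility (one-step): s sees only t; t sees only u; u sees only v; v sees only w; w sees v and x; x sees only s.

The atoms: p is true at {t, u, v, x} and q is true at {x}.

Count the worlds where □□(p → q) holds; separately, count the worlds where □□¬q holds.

For □□(p → q):
s: successors {t}; □(p → q) there: t:F. ✗
t: successors {u}; □(p → q) there: u:F. ✗
u: successors {v}; □(p → q) there: v:T. ✓
v: successors {w}; □(p → q) there: w:F. ✗
w: successors {v, x}; □(p → q) there: v:T, x:T. ✓
x: successors {s}; □(p → q) there: s:F. ✗
— 2 worlds.
For □□¬q:
s: successors {t}; □¬q there: t:T. ✓
t: successors {u}; □¬q there: u:T. ✓
u: successors {v}; □¬q there: v:T. ✓
v: successors {w}; □¬q there: w:F. ✗
w: successors {v, x}; □¬q there: v:T, x:T. ✓
x: successors {s}; □¬q there: s:T. ✓
— 5 worlds.

2 and 5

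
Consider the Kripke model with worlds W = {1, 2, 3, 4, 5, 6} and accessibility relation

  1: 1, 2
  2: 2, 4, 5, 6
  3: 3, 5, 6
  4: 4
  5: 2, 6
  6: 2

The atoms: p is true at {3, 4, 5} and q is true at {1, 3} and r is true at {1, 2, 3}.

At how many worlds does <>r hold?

5

1: successors {1, 2}; r there: 1:T, 2:T. ✓
2: successors {2, 4, 5, 6}; r there: 2:T, 4:F, 5:F, 6:F. ✓
3: successors {3, 5, 6}; r there: 3:T, 5:F, 6:F. ✓
4: successors {4}; r there: 4:F. ✗
5: successors {2, 6}; r there: 2:T, 6:F. ✓
6: successors {2}; r there: 2:T. ✓
Satisfying worlds: {1, 2, 3, 5, 6}.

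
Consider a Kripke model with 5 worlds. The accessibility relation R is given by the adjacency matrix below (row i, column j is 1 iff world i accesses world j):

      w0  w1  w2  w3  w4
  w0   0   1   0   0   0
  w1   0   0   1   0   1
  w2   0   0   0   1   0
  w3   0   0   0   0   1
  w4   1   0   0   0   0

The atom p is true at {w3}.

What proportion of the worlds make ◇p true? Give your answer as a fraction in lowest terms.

1/5

w0: successors {w1}; p there: w1:F. ✗
w1: successors {w2, w4}; p there: w2:F, w4:F. ✗
w2: successors {w3}; p there: w3:T. ✓
w3: successors {w4}; p there: w4:F. ✗
w4: successors {w0}; p there: w0:F. ✗
That's 1 of 5 worlds, so 1/5.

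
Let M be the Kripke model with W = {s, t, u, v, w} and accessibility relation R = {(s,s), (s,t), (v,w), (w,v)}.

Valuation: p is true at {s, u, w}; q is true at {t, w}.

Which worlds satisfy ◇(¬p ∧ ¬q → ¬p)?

{s, v, w}

s: successors {s, t}; ¬p ∧ ¬q → ¬p there: s:T, t:T. ✓
t: no successors, so ◇(¬p ∧ ¬q → ¬p) fails. ✗
u: no successors, so ◇(¬p ∧ ¬q → ¬p) fails. ✗
v: successors {w}; ¬p ∧ ¬q → ¬p there: w:T. ✓
w: successors {v}; ¬p ∧ ¬q → ¬p there: v:T. ✓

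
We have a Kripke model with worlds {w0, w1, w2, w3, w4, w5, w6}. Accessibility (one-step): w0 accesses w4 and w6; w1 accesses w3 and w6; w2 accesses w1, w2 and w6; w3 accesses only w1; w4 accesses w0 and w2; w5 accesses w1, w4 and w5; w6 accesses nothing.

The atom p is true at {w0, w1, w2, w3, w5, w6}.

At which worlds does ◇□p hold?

{w0, w1, w2, w3, w4, w5}

w0: successors {w4, w6}; □p there: w4:T, w6:T. ✓
w1: successors {w3, w6}; □p there: w3:T, w6:T. ✓
w2: successors {w1, w2, w6}; □p there: w1:T, w2:T, w6:T. ✓
w3: successors {w1}; □p there: w1:T. ✓
w4: successors {w0, w2}; □p there: w0:F, w2:T. ✓
w5: successors {w1, w4, w5}; □p there: w1:T, w4:T, w5:F. ✓
w6: no successors, so ◇□p fails. ✗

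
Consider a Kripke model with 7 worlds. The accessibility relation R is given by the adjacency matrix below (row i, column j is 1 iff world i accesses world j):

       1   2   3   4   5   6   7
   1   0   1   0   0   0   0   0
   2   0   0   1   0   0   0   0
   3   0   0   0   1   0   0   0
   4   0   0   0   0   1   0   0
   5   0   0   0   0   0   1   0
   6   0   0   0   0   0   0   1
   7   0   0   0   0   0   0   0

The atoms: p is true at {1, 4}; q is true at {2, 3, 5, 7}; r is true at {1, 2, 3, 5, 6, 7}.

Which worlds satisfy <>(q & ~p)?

{1, 2, 4, 6}

1: successors {2}; q & ~p there: 2:T. ✓
2: successors {3}; q & ~p there: 3:T. ✓
3: successors {4}; q & ~p there: 4:F. ✗
4: successors {5}; q & ~p there: 5:T. ✓
5: successors {6}; q & ~p there: 6:F. ✗
6: successors {7}; q & ~p there: 7:T. ✓
7: no successors, so <>(q & ~p) fails. ✗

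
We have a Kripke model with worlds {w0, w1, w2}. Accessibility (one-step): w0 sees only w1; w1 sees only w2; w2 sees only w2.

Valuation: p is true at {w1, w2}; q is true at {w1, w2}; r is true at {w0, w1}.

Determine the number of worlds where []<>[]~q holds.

w0: successors {w1}; <>[]~q there: w1:F. ✗
w1: successors {w2}; <>[]~q there: w2:F. ✗
w2: successors {w2}; <>[]~q there: w2:F. ✗
Satisfying worlds: ∅.

0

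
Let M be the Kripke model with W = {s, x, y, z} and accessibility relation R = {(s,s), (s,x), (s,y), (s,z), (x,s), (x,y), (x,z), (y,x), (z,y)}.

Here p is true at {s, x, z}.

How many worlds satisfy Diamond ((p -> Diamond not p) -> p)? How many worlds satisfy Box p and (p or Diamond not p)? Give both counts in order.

3 and 0

For Diamond ((p -> Diamond not p) -> p):
s: successors {s, x, y, z}; (p -> Diamond not p) -> p there: s:T, x:T, y:F, z:T. ✓
x: successors {s, y, z}; (p -> Diamond not p) -> p there: s:T, y:F, z:T. ✓
y: successors {x}; (p -> Diamond not p) -> p there: x:T. ✓
z: successors {y}; (p -> Diamond not p) -> p there: y:F. ✗
— 3 worlds.
For Box p and (p or Diamond not p):
s: Box p is F, p or Diamond not p is T. ✗
x: Box p is F, p or Diamond not p is T. ✗
y: Box p is T, p or Diamond not p is F. ✗
z: Box p is F, p or Diamond not p is T. ✗
— 0 worlds.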